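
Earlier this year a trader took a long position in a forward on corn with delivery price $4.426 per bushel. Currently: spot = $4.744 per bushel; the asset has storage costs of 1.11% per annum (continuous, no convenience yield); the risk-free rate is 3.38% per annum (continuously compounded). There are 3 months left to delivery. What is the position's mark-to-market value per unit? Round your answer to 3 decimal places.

Current fair forward for the remaining 3 months: F = S·e^((r + u)·T), (r + u) = 0.0338 + 0.0111 = 0.0449
F = 4.744 · e^(0.0449 × 3/12) = 4.744 × 1.011288 = 4.7976
Value of long forward = (F − K)·e^(−rT) = (4.7976 − 4.426) · e^(−0.0338·3/12)
= 0.3716 × 0.991586 = 0.368

$0.368 per bushel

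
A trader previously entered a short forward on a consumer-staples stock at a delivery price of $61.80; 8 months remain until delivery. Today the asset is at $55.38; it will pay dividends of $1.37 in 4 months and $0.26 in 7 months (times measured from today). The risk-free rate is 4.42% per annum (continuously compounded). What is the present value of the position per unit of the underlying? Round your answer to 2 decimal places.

PV(remaining dividends) I = 1.37·e^(−0.0442·4/12) + 0.26·e^(−0.0442·7/12) = 1.6033
Current forward F = (S − I)·e^(rT) = (55.38 − 1.6033)·e^(0.0442·8/12) = 53.7767 × 1.029905 = 55.3849
Value (long) = (F − K)·e^(−rT) = (55.3849 − 61.80) × 0.970963 = -6.2288
Short position value = −(long value) = $6.23

$6.23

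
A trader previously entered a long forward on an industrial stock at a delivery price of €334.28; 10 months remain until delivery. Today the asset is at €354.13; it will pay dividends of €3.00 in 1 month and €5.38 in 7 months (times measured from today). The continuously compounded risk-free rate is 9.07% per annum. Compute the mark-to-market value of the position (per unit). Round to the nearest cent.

€36.10

PV(remaining dividends) I = 3.00·e^(−0.0907·1/12) + 5.38·e^(−0.0907·7/12) = 8.0802
Current forward F = (S − I)·e^(rT) = (354.13 − 8.0802)·e^(0.0907·10/12) = 346.0498 × 1.078513 = 373.2192
Value (long) = (F − K)·e^(−rT) = (373.2192 − 334.28) × 0.927202 = 36.1045
Value = €36.10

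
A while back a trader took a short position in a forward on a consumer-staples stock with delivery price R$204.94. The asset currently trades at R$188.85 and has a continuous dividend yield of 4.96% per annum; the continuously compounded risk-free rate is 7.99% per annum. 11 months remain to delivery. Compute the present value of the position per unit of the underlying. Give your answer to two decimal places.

R$10.01

Current fair forward for the remaining 11 months: F = S·e^((r − q)·T), (r − q) = 0.0799 − 0.0496 = 0.0303
F = 188.85 · e^(0.0303 × 11/12) = 188.85 × 1.028164 = 194.1688
Value of long forward = (F − K)·e^(−rT) = (194.1688 − 204.94) · e^(−0.0799·11/12)
= -10.7712 × 0.929376 = -10.01
Short position value = −(long value) = R$10.01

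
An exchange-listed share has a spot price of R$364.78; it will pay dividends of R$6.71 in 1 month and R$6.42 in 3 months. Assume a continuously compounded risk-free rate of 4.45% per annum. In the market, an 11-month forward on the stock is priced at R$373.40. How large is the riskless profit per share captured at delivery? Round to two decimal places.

PV(dividends) I = 6.71·e^(−0.0445·1/12) + 6.42·e^(−0.0445·3/12) = 13.0341
Fair forward F* = (S − I)·e^(rT) = (364.78 − 13.0341)·e^0.040792 = 351.7459 × 1.041635 = 366.3908
Market R$373.40 > fair 366.3908: forward overpriced → cash-and-carry (borrow at r, buy the stock and collect the dividends, short the forward).
Profit at T = |F_mkt − F*| = |373.40 − 366.3908| = R$7.01 per share

R$7.01 per share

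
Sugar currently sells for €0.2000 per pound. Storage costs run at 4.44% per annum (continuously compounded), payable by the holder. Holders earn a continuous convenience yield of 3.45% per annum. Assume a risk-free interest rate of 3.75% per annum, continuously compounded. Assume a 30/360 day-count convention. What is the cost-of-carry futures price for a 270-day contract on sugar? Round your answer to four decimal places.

€0.2072 per pound

Net carry = r + u − y = 0.0375 + 0.0444 − 0.0345 = 0.0474
F = S·e^((r+u−y)T) = 0.2000 · e^(0.0474 × 270/360) = 0.2000 · e^0.035550
= 0.2000 × 1.036189 = €0.2072 per pound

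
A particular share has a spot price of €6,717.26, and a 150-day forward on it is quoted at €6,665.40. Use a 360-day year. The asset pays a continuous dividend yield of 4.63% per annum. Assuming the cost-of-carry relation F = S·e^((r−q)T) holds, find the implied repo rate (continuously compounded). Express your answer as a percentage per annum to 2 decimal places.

2.77%

From F = S·e^((r−q)T): (r − q) = ln(F/S)/T
ln(6665.40/6717.26) = ln(0.992280) = -0.007750
(r − q) = -0.007750 / (150/360) = -0.018600
r = ln(F/S)/T + q = -0.018600 + 0.0463 = 0.027700
r = 2.77%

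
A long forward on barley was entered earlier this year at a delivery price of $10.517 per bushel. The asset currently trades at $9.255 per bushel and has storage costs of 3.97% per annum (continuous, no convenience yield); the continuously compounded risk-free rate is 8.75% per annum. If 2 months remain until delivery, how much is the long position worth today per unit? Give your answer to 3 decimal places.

Current fair forward for the remaining 2 months: F = S·e^((r + u)·T), (r + u) = 0.0875 + 0.0397 = 0.1272
F = 9.255 · e^(0.1272 × 2/12) = 9.255 × 1.021426 = 9.4533
Value of long forward = (F − K)·e^(−rT) = (9.4533 − 10.517) · e^(−0.0875·2/12)
= -1.0637 × 0.985522 = -1.048

-$1.048 per bushel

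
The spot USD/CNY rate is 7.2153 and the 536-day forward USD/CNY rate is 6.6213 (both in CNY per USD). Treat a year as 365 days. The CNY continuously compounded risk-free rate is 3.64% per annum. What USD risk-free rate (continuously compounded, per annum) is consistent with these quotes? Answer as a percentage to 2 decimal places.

9.49%

F = S·e^((r_CNY − r_USD)T) ⇒ r_USD = r_CNY − ln(F/S)/T
ln(6.6213/7.2153) = -0.085912; /(536/365) = -0.058504
r_USD = 0.0364 + 0.058504 = 0.094904
r_USD = 9.49%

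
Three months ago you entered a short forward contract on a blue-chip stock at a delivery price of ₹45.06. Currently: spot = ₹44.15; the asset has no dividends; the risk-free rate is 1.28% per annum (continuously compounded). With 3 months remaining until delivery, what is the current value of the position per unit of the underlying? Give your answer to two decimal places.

₹0.77

Current fair forward for the remaining 3 months: F = S·e^(r·T), r = 0.0128
F = 44.15 · e^(0.0128 × 3/12) = 44.15 × 1.003205 = 44.2915
Value of long forward = (F − K)·e^(−rT) = (44.2915 − 45.06) · e^(−0.0128·3/12)
= -0.7685 × 0.996805 = -0.77
Short position value = −(long value) = ₹0.77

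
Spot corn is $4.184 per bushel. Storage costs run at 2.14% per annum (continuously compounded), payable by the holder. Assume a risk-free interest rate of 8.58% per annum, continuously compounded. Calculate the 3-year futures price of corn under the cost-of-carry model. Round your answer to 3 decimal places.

Net carry = r + u − y = 0.0858 + 0.0214 − 0.0000 = 0.1072
F = S·e^((r+u−y)T) = 4.184 · e^(0.1072 × 3) = 4.184 · e^0.321600
= 4.184 × 1.379333 = $5.771 per bushel

$5.771 per bushel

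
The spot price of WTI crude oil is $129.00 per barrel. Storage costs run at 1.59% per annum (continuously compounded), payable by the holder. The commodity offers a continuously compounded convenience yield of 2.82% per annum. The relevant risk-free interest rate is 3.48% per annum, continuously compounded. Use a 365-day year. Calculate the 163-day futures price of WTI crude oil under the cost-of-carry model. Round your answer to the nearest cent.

$130.30 per barrel

Net carry = r + u − y = 0.0348 + 0.0159 − 0.0282 = 0.0225
F = S·e^((r+u−y)T) = 129.00 · e^(0.0225 × 163/365) = 129.00 · e^0.010048
= 129.00 × 1.010099 = $130.30 per barrel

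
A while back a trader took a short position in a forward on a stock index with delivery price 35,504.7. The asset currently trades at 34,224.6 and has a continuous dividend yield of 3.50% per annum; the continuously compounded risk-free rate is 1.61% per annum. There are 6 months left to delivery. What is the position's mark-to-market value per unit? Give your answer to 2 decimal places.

1589.15

Current fair forward for the remaining 6 months: F = S·e^((r − q)·T), (r − q) = 0.0161 − 0.0350 = -0.0189
F = 34224.6 · e^(-0.0189 × 6/12) = 34224.6 × 0.99059451 = 33902.7009
Value of long forward = (F − K)·e^(−rT) = (33902.7009 − 35504.7) · e^(−0.0161·6/12)
= -1601.9991 × 0.99198231 = -1589.15
Short position value = −(long value) = 1589.15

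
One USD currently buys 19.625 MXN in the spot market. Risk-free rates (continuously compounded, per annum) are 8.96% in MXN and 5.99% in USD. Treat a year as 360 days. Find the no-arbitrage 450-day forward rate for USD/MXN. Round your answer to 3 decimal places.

F = S·e^((r_MXN − r_USD)T) = 19.625 · e^((0.0896 − 0.0599) × 450/360)
= 19.625 · e^0.037125 = 19.625 × 1.037823
F = 20.367 MXN per USD

20.367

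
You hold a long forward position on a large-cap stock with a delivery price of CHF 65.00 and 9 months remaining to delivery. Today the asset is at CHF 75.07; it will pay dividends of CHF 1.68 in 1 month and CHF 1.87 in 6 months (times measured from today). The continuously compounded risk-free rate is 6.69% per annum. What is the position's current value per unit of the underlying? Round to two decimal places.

CHF 9.77

PV(remaining dividends) I = 1.68·e^(−0.0669·1/12) + 1.87·e^(−0.0669·6/12) = 3.4791
Current forward F = (S − I)·e^(rT) = (75.07 − 3.4791)·e^(0.0669·9/12) = 71.5909 × 1.051455 = 75.2746
Value (long) = (F − K)·e^(−rT) = (75.2746 − 65.00) × 0.951063 = 9.7718
Value = CHF 9.77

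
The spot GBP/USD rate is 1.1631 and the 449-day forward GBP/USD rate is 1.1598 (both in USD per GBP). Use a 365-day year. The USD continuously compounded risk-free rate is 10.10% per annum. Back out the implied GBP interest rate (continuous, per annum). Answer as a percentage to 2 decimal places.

F = S·e^((r_USD − r_GBP)T) ⇒ r_GBP = r_USD − ln(F/S)/T
ln(1.1598/1.1631) = -0.002841; /(449/365) = -0.002309
r_GBP = 0.1010 + 0.002309 = 0.103309
r_GBP = 10.33%

10.33%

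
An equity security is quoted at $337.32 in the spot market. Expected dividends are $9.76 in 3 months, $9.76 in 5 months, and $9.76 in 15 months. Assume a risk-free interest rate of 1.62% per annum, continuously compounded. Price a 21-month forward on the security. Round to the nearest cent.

PV(dividends) I = 9.76·e^(−0.0162·3/12) + 9.76·e^(−0.0162·5/12) + 9.76·e^(−0.0162·15/12)
I = 9.7206 + 9.6943 + 9.5643 = 28.9792
F = (S − I)·e^(rT) = (337.32 − 28.9792) · e^(0.0162·21/12)
= 308.3408 · e^0.028350 = 308.3408 × 1.028756 = $317.21

$317.21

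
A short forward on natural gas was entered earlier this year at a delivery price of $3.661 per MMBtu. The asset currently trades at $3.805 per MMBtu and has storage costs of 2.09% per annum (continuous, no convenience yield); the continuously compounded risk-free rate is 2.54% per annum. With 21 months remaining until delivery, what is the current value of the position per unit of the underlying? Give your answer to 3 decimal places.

Current fair forward for the remaining 21 months: F = S·e^((r + u)·T), (r + u) = 0.0254 + 0.0209 = 0.0463
F = 3.805 · e^(0.0463 × 21/12) = 3.805 × 1.084398 = 4.1261
Value of long forward = (F − K)·e^(−rT) = (4.1261 − 3.661) · e^(−0.0254·21/12)
= 0.4651 × 0.956523 = 0.445
Short position value = −(long value) = -$0.445

-$0.445 per MMBtu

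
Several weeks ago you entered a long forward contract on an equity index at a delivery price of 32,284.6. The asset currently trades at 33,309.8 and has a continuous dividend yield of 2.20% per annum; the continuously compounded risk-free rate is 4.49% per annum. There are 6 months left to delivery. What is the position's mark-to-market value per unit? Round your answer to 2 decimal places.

1377.51

Current fair forward for the remaining 6 months: F = S·e^((r − q)·T), (r − q) = 0.0449 − 0.0220 = 0.0229
F = 33309.8 · e^(0.0229 × 6/12) = 33309.8 × 1.01151580 = 33693.3890
Value of long forward = (F − K)·e^(−rT) = (33693.3890 − 32284.6) · e^(−0.0449·6/12)
= 1408.7890 × 0.97780013 = 1377.51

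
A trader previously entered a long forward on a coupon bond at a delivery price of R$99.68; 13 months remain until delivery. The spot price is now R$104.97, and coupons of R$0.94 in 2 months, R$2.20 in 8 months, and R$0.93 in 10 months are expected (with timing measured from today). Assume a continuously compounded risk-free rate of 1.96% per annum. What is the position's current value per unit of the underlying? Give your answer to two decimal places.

PV(remaining coupons) I = 0.94·e^(−0.0196·2/12) + 2.20·e^(−0.0196·8/12) + 0.93·e^(−0.0196·10/12) = 4.0233
Current forward F = (S − I)·e^(rT) = (104.97 − 4.0233)·e^(0.0196·13/12) = 100.9467 × 1.021460 = 103.1130
Value (long) = (F − K)·e^(−rT) = (103.1130 − 99.68) × 0.978991 = 3.3609
Value = R$3.36

R$3.36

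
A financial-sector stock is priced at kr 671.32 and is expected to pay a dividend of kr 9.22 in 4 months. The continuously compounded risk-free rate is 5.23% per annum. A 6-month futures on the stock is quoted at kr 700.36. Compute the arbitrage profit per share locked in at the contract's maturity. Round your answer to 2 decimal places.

PV(dividends) I = 9.22·e^(−0.0523·4/12) = 9.0607
Fair futures F* = (S − I)·e^(rT) = (671.32 − 9.0607)·e^0.026150 = 662.2593 × 1.026495 = 679.8059
Market kr 700.36 > fair 679.8059: forward overpriced → cash-and-carry (borrow at r, buy the stock and collect the dividends, short the forward).
Profit at T = |F_mkt − F*| = |700.36 − 679.8059| = kr 20.55 per share

kr 20.55 per share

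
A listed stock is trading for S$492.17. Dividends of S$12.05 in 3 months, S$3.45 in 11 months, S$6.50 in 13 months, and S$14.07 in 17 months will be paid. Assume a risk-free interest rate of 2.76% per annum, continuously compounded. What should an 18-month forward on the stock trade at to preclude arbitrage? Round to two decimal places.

PV(dividends) I = 12.05·e^(−0.0276·3/12) + 3.45·e^(−0.0276·11/12) + 6.50·e^(−0.0276·13/12) + 14.07·e^(−0.0276·17/12)
I = 11.9671 + 3.3638 + 6.3085 + 13.5305 = 35.1699
F = (S − I)·e^(rT) = (492.17 − 35.1699) · e^(0.0276·18/12)
= 457.0001 · e^0.041400 = 457.0001 × 1.042269 = S$476.32

S$476.32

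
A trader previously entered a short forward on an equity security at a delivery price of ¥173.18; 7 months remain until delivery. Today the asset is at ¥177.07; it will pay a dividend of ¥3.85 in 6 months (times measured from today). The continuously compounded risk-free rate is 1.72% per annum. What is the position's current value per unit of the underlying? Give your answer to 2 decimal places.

PV(remaining dividends) I = 3.85·e^(−0.0172·6/12) = 3.8170
Current forward F = (S − I)·e^(rT) = (177.07 − 3.8170)·e^(0.0172·7/12) = 173.2530 × 1.010084 = 175.0001
Value (long) = (F − K)·e^(−rT) = (175.0001 − 173.18) × 0.990017 = 1.8019
Short position value = −(long value) = -¥1.80

-¥1.80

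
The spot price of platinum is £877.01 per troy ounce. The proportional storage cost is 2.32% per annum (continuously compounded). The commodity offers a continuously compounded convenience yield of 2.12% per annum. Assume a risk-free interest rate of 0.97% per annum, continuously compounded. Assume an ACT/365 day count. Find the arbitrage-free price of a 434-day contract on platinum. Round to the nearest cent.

£889.30 per troy ounce

Net carry = r + u − y = 0.0097 + 0.0232 − 0.0212 = 0.0117
F = S·e^((r+u−y)T) = 877.01 · e^(0.0117 × 434/365) = 877.01 · e^0.013912
= 877.01 × 1.014009 = £889.30 per troy ounce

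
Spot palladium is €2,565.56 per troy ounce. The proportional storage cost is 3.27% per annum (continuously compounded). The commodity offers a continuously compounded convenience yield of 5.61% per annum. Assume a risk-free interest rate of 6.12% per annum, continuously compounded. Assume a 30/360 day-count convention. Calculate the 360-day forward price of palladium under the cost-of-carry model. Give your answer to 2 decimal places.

Net carry = r + u − y = 0.0612 + 0.0327 − 0.0561 = 0.0378
F = S·e^((r+u−y)T) = 2565.56 · e^(0.0378 × 360/360) = 2565.56 · e^0.03780000
= 2565.56 × 1.03852351 = €2,664.39 per troy ounce

€2,664.39 per troy ounce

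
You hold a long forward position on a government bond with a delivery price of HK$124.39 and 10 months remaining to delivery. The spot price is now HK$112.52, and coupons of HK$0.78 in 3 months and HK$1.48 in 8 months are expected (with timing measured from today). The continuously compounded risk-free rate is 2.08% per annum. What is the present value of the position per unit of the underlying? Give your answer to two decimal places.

PV(remaining coupons) I = 0.78·e^(−0.0208·3/12) + 1.48·e^(−0.0208·8/12) = 2.2356
Current forward F = (S − I)·e^(rT) = (112.52 − 2.2356)·e^(0.0208·10/12) = 110.2844 × 1.017484 = 112.2126
Value (long) = (F − K)·e^(−rT) = (112.2126 − 124.39) × 0.982816 = -11.9681
Value = -HK$11.97

-HK$11.97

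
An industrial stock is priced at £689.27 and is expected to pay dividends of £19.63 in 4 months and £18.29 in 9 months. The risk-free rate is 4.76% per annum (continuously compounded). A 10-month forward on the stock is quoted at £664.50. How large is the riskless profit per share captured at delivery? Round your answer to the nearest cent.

PV(dividends) I = 19.63·e^(−0.0476·4/12) + 18.29·e^(−0.0476·9/12) = 36.9696
Fair forward F* = (S − I)·e^(rT) = (689.27 − 36.9696)·e^0.039667 = 652.3004 × 1.040464 = 678.6951
Market £664.50 < fair 678.6951: forward underpriced → reverse cash-and-carry (short the stock, invest proceeds at r, pay the dividends, go long the forward).
Profit at T = |F_mkt − F*| = |664.50 − 678.6951| = £14.20 per share

£14.20 per share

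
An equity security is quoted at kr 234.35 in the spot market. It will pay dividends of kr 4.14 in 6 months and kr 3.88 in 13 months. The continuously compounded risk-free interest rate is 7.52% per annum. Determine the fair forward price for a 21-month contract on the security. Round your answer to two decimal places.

PV(dividends) I = 4.14·e^(−0.0752·6/12) + 3.88·e^(−0.0752·13/12)
I = 3.9872 + 3.5764 = 7.5636
F = (S − I)·e^(rT) = (234.35 − 7.5636) · e^(0.0752·21/12)
= 226.7864 · e^0.131600 = 226.7864 × 1.140652 = kr 258.68

kr 258.68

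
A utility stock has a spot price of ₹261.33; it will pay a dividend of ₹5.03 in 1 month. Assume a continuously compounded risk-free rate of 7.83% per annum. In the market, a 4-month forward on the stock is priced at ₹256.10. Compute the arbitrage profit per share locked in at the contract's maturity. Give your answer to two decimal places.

PV(dividends) I = 5.03·e^(−0.0783·1/12) = 4.9973
Fair forward F* = (S − I)·e^(rT) = (261.33 − 4.9973)·e^0.026100 = 256.3327 × 1.026444 = 263.1112
Market ₹256.10 < fair 263.1112: forward underpriced → reverse cash-and-carry (short the stock, invest proceeds at r, pay the dividends, go long the forward).
Profit at T = |F_mkt − F*| = |256.10 − 263.1112| = ₹7.01 per share

₹7.01 per share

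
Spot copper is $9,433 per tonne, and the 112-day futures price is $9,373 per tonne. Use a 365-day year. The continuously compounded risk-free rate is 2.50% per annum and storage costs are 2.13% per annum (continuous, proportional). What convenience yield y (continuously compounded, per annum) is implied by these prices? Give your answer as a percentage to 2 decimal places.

F = S·e^((r+u−y)T) ⇒ (r+u−y) = ln(F/S)/T
ln(9373/9433) = -0.006381; /T ⇒ -0.020795
y = r + u − ln(F/S)/T = 0.0250 + 0.0213 + 0.020795 = 0.067095
y = 6.71%

6.71%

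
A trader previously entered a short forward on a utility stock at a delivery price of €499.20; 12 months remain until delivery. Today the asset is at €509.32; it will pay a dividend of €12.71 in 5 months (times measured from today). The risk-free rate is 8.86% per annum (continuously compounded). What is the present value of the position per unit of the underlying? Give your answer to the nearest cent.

-€40.20

PV(remaining dividends) I = 12.71·e^(−0.0886·5/12) = 12.2493
Current forward F = (S − I)·e^(rT) = (509.32 − 12.2493)·e^(0.0886·12/12) = 497.0707 × 1.092644 = 543.1213
Value (long) = (F − K)·e^(−rT) = (543.1213 − 499.20) × 0.915212 = 40.1973
Short position value = −(long value) = -€40.20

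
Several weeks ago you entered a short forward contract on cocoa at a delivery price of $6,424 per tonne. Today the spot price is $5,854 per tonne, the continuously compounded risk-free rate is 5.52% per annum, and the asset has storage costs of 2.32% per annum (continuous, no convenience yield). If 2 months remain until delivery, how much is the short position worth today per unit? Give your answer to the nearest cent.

Current fair forward for the remaining 2 months: F = S·e^((r + u)·T), (r + u) = 0.0552 + 0.0232 = 0.0784
F = 5854 · e^(0.0784 × 2/12) = 5854 × 1.01315241 = 5930.9942
Value of long forward = (F − K)·e^(−rT) = (5930.9942 − 6424) · e^(−0.0552·2/12)
= -493.0058 × 0.99084219 = -488.49
Short position value = −(long value) = $488.49

$488.49 per tonne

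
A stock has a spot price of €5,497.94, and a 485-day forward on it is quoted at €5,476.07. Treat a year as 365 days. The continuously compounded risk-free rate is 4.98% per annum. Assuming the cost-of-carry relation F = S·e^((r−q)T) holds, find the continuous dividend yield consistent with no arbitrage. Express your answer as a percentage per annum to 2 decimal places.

5.28%

From F = S·e^((r−q)T): (r − q) = ln(F/S)/T
ln(5476.07/5497.94) = ln(0.996022) = -0.003986
(r − q) = -0.003986 / (485/365) = -0.003000
q = r − ln(F/S)/T = 0.0498 + 0.003000 = 0.052800
q = 5.28%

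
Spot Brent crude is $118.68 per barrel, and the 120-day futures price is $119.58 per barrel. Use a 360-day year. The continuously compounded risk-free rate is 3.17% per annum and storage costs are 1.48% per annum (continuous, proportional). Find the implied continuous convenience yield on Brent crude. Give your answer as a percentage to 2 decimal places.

2.38%

F = S·e^((r+u−y)T) ⇒ (r+u−y) = ln(F/S)/T
ln(119.58/118.68) = 0.007555; /T ⇒ 0.022665
y = r + u − ln(F/S)/T = 0.0317 + 0.0148 − 0.022665 = 0.023835
y = 2.38%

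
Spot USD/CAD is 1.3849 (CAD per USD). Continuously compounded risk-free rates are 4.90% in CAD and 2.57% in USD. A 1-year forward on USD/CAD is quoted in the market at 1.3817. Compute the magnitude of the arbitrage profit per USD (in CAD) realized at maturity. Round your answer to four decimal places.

0.0358 per USD (in CAD)

Fair forward: F* = S·e^(carry·T), with carry = (r_CAD − r_USD) = 0.0490 − 0.0257 = 0.0233
F* = 1.3849 · e^(0.0233 × 1) = 1.3849 · e^0.023300 = 1.3849 × 1.023574 = 1.4175
Market 1.3817 < fair 1.4175: forward underpriced → reverse cash-and-carry (short spot, go long the forward).
At maturity, profit = |F_mkt − F*| = |1.3817 − 1.4175| = 0.0358 per USD (in CAD)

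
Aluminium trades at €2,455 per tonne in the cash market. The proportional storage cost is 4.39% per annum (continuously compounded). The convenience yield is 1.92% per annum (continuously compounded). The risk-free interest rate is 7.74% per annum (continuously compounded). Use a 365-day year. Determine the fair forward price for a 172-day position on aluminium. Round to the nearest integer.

€2,576 per tonne

Net carry = r + u − y = 0.0774 + 0.0439 − 0.0192 = 0.1021
F = S·e^((r+u−y)T) = 2455 · e^(0.1021 × 172/365) = 2455 · e^0.048113
= 2455 × 1.049289 = €2,576 per tonne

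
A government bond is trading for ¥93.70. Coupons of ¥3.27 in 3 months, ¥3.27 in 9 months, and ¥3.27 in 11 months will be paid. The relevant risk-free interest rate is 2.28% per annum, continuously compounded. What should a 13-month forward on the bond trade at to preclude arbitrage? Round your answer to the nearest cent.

¥86.13

PV(coupons) I = 3.27·e^(−0.0228·3/12) + 3.27·e^(−0.0228·9/12) + 3.27·e^(−0.0228·11/12)
I = 3.2514 + 3.2146 + 3.2024 = 9.6684
F = (S − I)·e^(rT) = (93.70 − 9.6684) · e^(0.0228·13/12)
= 84.0316 · e^0.024700 = 84.0316 × 1.025008 = ¥86.13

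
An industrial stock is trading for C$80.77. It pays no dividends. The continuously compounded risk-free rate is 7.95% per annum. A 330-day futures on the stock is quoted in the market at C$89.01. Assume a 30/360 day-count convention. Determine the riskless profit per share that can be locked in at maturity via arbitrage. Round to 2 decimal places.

C$2.13 per share

Fair futures: F* = S·e^(carry·T), with carry = r = 0.0795
F* = 80.77 · e^(0.0795 × 330/360) = 80.77 · e^0.072875 = 80.77 × 1.075596 = C$86.8759
Market C$89.01 > fair C$86.8759: forward overpriced → cash-and-carry (buy spot, short the forward).
At maturity, profit = |F_mkt − F*| = |89.01 − 86.8759| = C$2.13 per share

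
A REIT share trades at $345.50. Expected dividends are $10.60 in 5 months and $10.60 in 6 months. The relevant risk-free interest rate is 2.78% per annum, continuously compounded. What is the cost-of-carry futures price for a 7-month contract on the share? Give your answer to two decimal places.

$329.87

PV(dividends) I = 10.60·e^(−0.0278·5/12) + 10.60·e^(−0.0278·6/12)
I = 10.4779 + 10.4537 = 20.9316
F = (S − I)·e^(rT) = (345.50 − 20.9316) · e^(0.0278·7/12)
= 324.5684 · e^0.016217 = 324.5684 × 1.016349 = $329.87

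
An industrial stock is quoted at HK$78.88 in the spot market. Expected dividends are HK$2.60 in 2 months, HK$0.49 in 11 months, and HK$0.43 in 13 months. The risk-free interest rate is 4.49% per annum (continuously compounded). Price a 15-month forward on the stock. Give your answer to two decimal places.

PV(dividends) I = 2.60·e^(−0.0449·2/12) + 0.49·e^(−0.0449·11/12) + 0.43·e^(−0.0449·13/12)
I = 2.5806 + 0.4702 + 0.4096 = 3.4604
F = (S − I)·e^(rT) = (78.88 − 3.4604) · e^(0.0449·15/12)
= 75.4196 · e^0.056125 = 75.4196 × 1.057730 = HK$79.77

HK$79.77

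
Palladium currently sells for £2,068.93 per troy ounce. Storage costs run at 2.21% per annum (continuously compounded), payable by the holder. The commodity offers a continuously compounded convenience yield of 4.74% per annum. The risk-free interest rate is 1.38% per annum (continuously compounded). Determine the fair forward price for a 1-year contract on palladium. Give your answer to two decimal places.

£2,045.27 per troy ounce

Net carry = r + u − y = 0.0138 + 0.0221 − 0.0474 = -0.0115
F = S·e^((r+u−y)T) = 2068.93 · e^(-0.0115 × 1) = 2068.93 · e^-0.01150000
= 2068.93 × 0.98856587 = £2,045.27 per troy ounce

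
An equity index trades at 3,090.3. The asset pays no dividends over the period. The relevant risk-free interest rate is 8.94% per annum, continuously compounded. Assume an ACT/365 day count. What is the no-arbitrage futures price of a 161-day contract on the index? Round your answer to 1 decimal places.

3,214.6

F = S·e^(rT) = 3090.3 · e^(0.0894 × 161/365)
= 3090.3 · e^0.039434 = 3090.3 × 1.040222
F = 3,214.6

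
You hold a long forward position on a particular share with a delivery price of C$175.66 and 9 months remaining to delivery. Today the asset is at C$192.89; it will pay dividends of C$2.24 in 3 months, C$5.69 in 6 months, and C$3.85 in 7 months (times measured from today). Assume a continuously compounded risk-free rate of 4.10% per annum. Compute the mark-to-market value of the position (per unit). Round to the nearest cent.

C$11.00

PV(remaining dividends) I = 2.24·e^(−0.0410·3/12) + 5.69·e^(−0.0410·6/12) + 3.85·e^(−0.0410·7/12) = 11.5507
Current forward F = (S − I)·e^(rT) = (192.89 − 11.5507)·e^(0.0410·9/12) = 181.3393 × 1.031228 = 187.0022
Value (long) = (F − K)·e^(−rT) = (187.0022 − 175.66) × 0.969718 = 10.9987
Value = C$11.00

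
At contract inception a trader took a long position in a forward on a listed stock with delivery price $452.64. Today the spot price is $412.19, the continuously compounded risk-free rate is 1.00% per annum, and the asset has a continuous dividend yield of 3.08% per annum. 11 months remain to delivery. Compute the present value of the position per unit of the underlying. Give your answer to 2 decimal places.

Current fair forward for the remaining 11 months: F = S·e^((r − q)·T), (r − q) = 0.0100 − 0.0308 = -0.0208
F = 412.19 · e^(-0.0208 × 11/12) = 412.19 × 0.981114 = 404.4054
Value of long forward = (F − K)·e^(−rT) = (404.4054 − 452.64) · e^(−0.0100·11/12)
= -48.2346 × 0.990875 = -47.79

-$47.79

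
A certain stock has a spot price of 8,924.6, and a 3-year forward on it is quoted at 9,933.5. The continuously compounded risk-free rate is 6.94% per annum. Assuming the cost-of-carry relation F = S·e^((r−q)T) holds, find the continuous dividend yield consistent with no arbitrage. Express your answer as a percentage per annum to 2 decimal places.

From F = S·e^((r−q)T): (r − q) = ln(F/S)/T
ln(9933.5/8924.6) = ln(1.113047) = 0.107101
(r − q) = 0.107101 / (3) = 0.035700
q = r − ln(F/S)/T = 0.0694 − 0.035700 = 0.033700
q = 3.37%

3.37%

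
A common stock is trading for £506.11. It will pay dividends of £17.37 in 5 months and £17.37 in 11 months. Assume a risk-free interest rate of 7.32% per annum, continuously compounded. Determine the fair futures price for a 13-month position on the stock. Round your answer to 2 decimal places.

PV(dividends) I = 17.37·e^(−0.0732·5/12) + 17.37·e^(−0.0732·11/12)
I = 16.8482 + 16.2427 = 33.0909
F = (S − I)·e^(rT) = (506.11 − 33.0909) · e^(0.0732·13/12)
= 473.0191 · e^0.079300 = 473.0191 × 1.082529 = £512.06

£512.06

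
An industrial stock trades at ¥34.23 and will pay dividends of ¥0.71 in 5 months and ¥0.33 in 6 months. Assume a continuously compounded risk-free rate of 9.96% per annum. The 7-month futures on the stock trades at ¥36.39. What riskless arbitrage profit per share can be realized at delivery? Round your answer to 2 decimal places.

PV(dividends) I = 0.71·e^(−0.0996·5/12) + 0.33·e^(−0.0996·6/12) = 0.9951
Fair futures F* = (S − I)·e^(rT) = (34.23 − 0.9951)·e^0.058100 = 33.2349 × 1.059821 = 35.2230
Market ¥36.39 > fair 35.2230: forward overpriced → cash-and-carry (borrow at r, buy the stock and collect the dividends, short the forward).
Profit at T = |F_mkt − F*| = |36.39 − 35.2230| = ¥1.17 per share

¥1.17 per share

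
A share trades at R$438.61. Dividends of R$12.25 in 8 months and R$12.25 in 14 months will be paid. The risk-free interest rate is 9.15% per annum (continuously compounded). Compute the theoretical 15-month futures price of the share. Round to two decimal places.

R$466.49

PV(dividends) I = 12.25·e^(−0.0915·8/12) + 12.25·e^(−0.0915·14/12)
I = 11.5251 + 11.0097 = 22.5348
F = (S − I)·e^(rT) = (438.61 − 22.5348) · e^(0.0915·15/12)
= 416.0752 · e^0.114375 = 416.0752 × 1.121172 = R$466.49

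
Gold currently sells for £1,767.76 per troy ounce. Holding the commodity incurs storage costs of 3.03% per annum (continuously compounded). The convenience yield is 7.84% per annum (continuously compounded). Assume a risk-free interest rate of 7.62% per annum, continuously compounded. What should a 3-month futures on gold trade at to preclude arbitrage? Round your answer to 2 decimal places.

£1,780.22 per troy ounce

Net carry = r + u − y = 0.0762 + 0.0303 − 0.0784 = 0.0281
F = S·e^((r+u−y)T) = 1767.76 · e^(0.0281 × 3/12) = 1767.76 · e^0.00702500
= 1767.76 × 1.00704973 = £1,780.22 per troy ounce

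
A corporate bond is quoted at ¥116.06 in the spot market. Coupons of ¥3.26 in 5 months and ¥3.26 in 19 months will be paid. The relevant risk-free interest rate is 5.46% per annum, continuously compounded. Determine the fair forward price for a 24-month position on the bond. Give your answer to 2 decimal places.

¥122.56

PV(coupons) I = 3.26·e^(−0.0546·5/12) + 3.26·e^(−0.0546·19/12)
I = 3.1867 + 2.9900 = 6.1767
F = (S − I)·e^(rT) = (116.06 − 6.1767) · e^(0.0546·24/12)
= 109.8833 · e^0.109200 = 109.8833 × 1.115385 = ¥122.56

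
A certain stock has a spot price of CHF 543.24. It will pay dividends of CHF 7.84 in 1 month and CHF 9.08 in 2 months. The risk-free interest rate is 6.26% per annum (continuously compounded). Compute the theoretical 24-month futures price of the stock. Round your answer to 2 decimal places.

PV(dividends) I = 7.84·e^(−0.0626·1/12) + 9.08·e^(−0.0626·2/12)
I = 7.7992 + 8.9858 = 16.7850
F = (S − I)·e^(rT) = (543.24 − 16.7850) · e^(0.0626·24/12)
= 526.4550 · e^0.125200 = 526.4550 × 1.133375 = CHF 596.67

CHF 596.67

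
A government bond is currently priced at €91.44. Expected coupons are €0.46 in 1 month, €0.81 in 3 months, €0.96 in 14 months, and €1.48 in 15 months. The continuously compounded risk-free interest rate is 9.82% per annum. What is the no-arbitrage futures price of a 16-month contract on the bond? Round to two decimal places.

PV(coupons) I = 0.46·e^(−0.0982·1/12) + 0.81·e^(−0.0982·3/12) + 0.96·e^(−0.0982·14/12) + 1.48·e^(−0.0982·15/12)
I = 0.4563 + 0.7904 + 0.8561 + 1.3090 = 3.4118
F = (S − I)·e^(rT) = (91.44 − 3.4118) · e^(0.0982·16/12)
= 88.0282 · e^0.130933 = 88.0282 × 1.139891 = €100.34

€100.34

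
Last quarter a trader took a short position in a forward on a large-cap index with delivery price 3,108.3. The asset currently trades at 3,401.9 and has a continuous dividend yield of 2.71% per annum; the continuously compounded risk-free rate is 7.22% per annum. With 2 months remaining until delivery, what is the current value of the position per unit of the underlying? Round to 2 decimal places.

Current fair forward for the remaining 2 months: F = S·e^((r − q)·T), (r − q) = 0.0722 − 0.0271 = 0.0451
F = 3401.9 · e^(0.0451 × 2/12) = 3401.9 × 1.00754499 = 3427.5673
Value of long forward = (F − K)·e^(−rT) = (3427.5673 − 3108.3) · e^(−0.0722·2/12)
= 319.2673 × 0.98803878 = 315.45
Short position value = −(long value) = -315.45

-315.45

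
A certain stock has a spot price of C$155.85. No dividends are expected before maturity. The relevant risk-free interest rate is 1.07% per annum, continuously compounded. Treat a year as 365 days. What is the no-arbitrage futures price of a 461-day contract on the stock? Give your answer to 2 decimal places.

C$157.97

F = S·e^(rT) = 155.85 · e^(0.0107 × 461/365)
= 155.85 · e^0.013514 = 155.85 × 1.013606
F = C$157.97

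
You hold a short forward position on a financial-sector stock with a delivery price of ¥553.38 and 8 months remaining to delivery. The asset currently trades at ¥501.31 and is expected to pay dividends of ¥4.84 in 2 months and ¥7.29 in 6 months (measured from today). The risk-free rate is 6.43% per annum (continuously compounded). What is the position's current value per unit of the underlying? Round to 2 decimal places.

¥40.70

PV(remaining dividends) I = 4.84·e^(−0.0643·2/12) + 7.29·e^(−0.0643·6/12) = 11.8478
Current forward F = (S − I)·e^(rT) = (501.31 − 11.8478)·e^(0.0643·8/12) = 489.4622 × 1.043799 = 510.9002
Value (long) = (F − K)·e^(−rT) = (510.9002 − 553.38) × 0.958039 = -40.6973
Short position value = −(long value) = ¥40.70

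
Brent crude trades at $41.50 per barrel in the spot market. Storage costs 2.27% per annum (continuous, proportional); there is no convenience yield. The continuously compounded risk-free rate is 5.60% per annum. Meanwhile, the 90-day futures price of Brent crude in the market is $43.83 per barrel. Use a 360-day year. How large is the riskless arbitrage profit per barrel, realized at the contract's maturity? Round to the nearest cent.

$1.51 per barrel

Fair futures: F* = S·e^(carry·T), with carry = (r + u) = 0.0560 + 0.0227 = 0.0787
F* = 41.50 · e^(0.0787 × 90/360) = 41.50 · e^0.019675 = 41.50 × 1.019870 = $42.3246
Market $43.83 > fair $42.3246: forward overpriced → cash-and-carry (buy spot, short the forward).
At maturity, profit = |F_mkt − F*| = |43.83 − 42.3246| = $1.51 per barrel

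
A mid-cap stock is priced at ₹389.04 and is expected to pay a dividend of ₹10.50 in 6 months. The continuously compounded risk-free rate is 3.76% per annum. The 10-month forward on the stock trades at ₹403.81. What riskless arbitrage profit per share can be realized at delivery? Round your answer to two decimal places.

PV(dividends) I = 10.50·e^(−0.0376·6/12) = 10.3044
Fair forward F* = (S − I)·e^(rT) = (389.04 − 10.3044)·e^0.031333 = 378.7356 × 1.031829 = 390.7904
Market ₹403.81 > fair 390.7904: forward overpriced → cash-and-carry (borrow at r, buy the stock and collect the dividends, short the forward).
Profit at T = |F_mkt − F*| = |403.81 − 390.7904| = ₹13.02 per share

₹13.02 per share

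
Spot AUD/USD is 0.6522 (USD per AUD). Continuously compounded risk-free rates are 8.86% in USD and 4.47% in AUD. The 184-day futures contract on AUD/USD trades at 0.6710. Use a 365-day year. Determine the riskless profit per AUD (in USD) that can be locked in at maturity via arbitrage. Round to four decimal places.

Fair futures: F* = S·e^(carry·T), with carry = (r_USD − r_AUD) = 0.0886 − 0.0447 = 0.0439
F* = 0.6522 · e^(0.0439 × 184/365) = 0.6522 · e^0.022130 = 0.6522 × 1.022377 = 0.6668
Market 0.6710 > fair 0.6668: forward overpriced → cash-and-carry (buy spot, short the forward).
At maturity, profit = |F_mkt − F*| = |0.6710 − 0.6668| = 0.0042 per AUD (in USD)

0.0042 per AUD (in USD)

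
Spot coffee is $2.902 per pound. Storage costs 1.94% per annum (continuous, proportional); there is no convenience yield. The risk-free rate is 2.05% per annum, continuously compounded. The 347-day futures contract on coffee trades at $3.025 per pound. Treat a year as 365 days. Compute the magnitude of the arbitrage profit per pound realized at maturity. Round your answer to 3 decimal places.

$0.011 per pound

Fair futures: F* = S·e^(carry·T), with carry = (r + u) = 0.0205 + 0.0194 = 0.0399
F* = 2.902 · e^(0.0399 × 347/365) = 2.902 · e^0.037932 = 2.902 × 1.038661 = $3.0142
Market $3.025 > fair $3.0142: forward overpriced → cash-and-carry (buy spot, short the forward).
At maturity, profit = |F_mkt − F*| = |3.025 − 3.0142| = $0.011 per pound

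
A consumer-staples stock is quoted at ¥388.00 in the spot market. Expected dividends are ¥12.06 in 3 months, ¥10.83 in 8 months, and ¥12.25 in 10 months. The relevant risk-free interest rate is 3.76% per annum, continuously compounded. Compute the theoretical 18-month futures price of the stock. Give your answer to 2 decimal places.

¥374.14

PV(dividends) I = 12.06·e^(−0.0376·3/12) + 10.83·e^(−0.0376·8/12) + 12.25·e^(−0.0376·10/12)
I = 11.9472 + 10.5619 + 11.8721 = 34.3812
F = (S − I)·e^(rT) = (388.00 − 34.3812) · e^(0.0376·18/12)
= 353.6188 · e^0.056400 = 353.6188 × 1.058021 = ¥374.14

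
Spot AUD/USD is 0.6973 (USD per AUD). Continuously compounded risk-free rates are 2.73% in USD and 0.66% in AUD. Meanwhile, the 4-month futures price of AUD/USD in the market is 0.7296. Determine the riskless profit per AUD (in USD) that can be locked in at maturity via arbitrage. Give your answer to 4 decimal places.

Fair futures: F* = S·e^(carry·T), with carry = (r_USD − r_AUD) = 0.0273 − 0.0066 = 0.0207
F* = 0.6973 · e^(0.0207 × 4/12) = 0.6973 · e^0.006900 = 0.6973 × 1.006924 = 0.7021
Market 0.7296 > fair 0.7021: forward overpriced → cash-and-carry (buy spot, short the forward).
At maturity, profit = |F_mkt − F*| = |0.7296 − 0.7021| = 0.0275 per AUD (in USD)

0.0275 per AUD (in USD)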